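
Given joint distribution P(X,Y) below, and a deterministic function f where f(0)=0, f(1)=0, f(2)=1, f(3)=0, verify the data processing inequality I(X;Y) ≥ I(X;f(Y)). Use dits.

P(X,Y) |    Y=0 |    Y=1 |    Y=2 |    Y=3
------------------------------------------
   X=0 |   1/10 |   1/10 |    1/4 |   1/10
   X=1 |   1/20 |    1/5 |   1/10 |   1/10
I(X;Y) = 0.0233, I(X;f(Y)) = 0.0131, inequality holds: 0.0233 ≥ 0.0131

Data Processing Inequality: For any Markov chain X → Y → Z, we have I(X;Y) ≥ I(X;Z).

Here Z = f(Y) is a deterministic function of Y, forming X → Y → Z.

Original I(X;Y) = 0.0233 dits

After applying f:
P(X,Z) where Z=f(Y):
- P(X,Z=0) = P(X,Y=0) + P(X,Y=1) + P(X,Y=3)
- P(X,Z=1) = P(X,Y=2)

I(X;Z) = I(X;f(Y)) = 0.0131 dits

Verification: 0.0233 ≥ 0.0131 ✓

Information cannot be created by processing; the function f can only lose information about X.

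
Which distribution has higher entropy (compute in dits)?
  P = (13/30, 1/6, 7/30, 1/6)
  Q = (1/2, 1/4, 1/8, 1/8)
P

Computing entropies in dits:
H(P) = 0.5642
H(Q) = 0.5268

Distribution P has higher entropy.

Intuition: The distribution closer to uniform (more spread out) has higher entropy.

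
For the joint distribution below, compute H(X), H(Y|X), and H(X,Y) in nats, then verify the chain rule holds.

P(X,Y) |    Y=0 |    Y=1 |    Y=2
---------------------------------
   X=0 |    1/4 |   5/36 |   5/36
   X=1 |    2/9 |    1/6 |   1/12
H(X,Y) = 1.7349, H(X) = 0.6916, H(Y|X) = 1.0433 (all in nats)

Chain rule: H(X,Y) = H(X) + H(Y|X)

Left side — joint entropy directly:
H(X,Y) = -Σ p(x,y) log p(x,y) = 1.7349 nats

Right side — compute H(Y|X) from the conditional distributions:
P(X) = (19/36, 17/36), so H(X) = 0.6916 nats
H(Y|X) = Σ_x P(X=x) · H(Y|X=x):
  P(Y|X=0) = (9/19, 5/19, 5/19), H(Y|X=0) = 1.0566, weight P(X=0) = 19/36
  P(Y|X=1) = (8/17, 6/17, 3/17), H(Y|X=1) = 1.0284, weight P(X=1) = 17/36
H(Y|X) = 1.0433 nats

H(X) + H(Y|X) = 0.6916 + 1.0433 = 1.7349 nats

Both sides equal 1.7349 nats. ✓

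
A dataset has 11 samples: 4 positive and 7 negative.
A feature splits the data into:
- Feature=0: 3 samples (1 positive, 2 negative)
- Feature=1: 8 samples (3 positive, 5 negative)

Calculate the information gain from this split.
0.0011 bits

Information Gain = H(Y) - H(Y|Feature)

Before split:
P(positive) = 4/11 = 0.3636
H(Y) = 0.9457 bits

After split:
Feature=0: H = 0.9183 bits (weight = 3/11)
Feature=1: H = 0.9544 bits (weight = 8/11)
H(Y|Feature) = (3/11)×0.9183 + (8/11)×0.9544 = 0.9446 bits

Information Gain = 0.9457 - 0.9446 = 0.0011 bits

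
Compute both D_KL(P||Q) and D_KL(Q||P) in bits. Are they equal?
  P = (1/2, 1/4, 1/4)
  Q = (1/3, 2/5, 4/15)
D_KL(P||Q) = 0.0997, D_KL(Q||P) = 0.1011

KL divergence is not symmetric: D_KL(P||Q) ≠ D_KL(Q||P) in general.

D_KL(P||Q) = 0.0997 bits
D_KL(Q||P) = 0.1011 bits

No, they are not equal!

This asymmetry is why KL divergence is not a true distance metric.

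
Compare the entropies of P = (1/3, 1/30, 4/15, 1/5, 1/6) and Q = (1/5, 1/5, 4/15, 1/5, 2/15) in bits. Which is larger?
Q

Computing entropies in bits:
H(P) = 2.0956
H(Q) = 2.2892

Distribution Q has higher entropy.

Intuition: The distribution closer to uniform (more spread out) has higher entropy.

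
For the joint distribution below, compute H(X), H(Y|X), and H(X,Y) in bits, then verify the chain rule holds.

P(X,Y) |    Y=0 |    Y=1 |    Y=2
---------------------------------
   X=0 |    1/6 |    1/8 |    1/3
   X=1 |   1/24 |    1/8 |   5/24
H(X,Y) = 2.3717, H(X) = 0.9544, H(Y|X) = 1.4172 (all in bits)

Chain rule: H(X,Y) = H(X) + H(Y|X)

Left side — joint entropy directly:
H(X,Y) = -Σ p(x,y) log p(x,y) = 2.3717 bits

Right side — compute H(Y|X) from the conditional distributions:
P(X) = (5/8, 3/8), so H(X) = 0.9544 bits
H(Y|X) = Σ_x P(X=x) · H(Y|X=x):
  P(Y|X=0) = (4/15, 1/5, 8/15), H(Y|X=0) = 1.4566, weight P(X=0) = 5/8
  P(Y|X=1) = (1/9, 1/3, 5/9), H(Y|X=1) = 1.3516, weight P(X=1) = 3/8
H(Y|X) = 1.4172 bits

H(X) + H(Y|X) = 0.9544 + 1.4172 = 2.3717 bits

Both sides equal 2.3717 bits. ✓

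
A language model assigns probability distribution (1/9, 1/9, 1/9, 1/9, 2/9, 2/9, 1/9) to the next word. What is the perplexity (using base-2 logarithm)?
6.6138

Perplexity is 2^H (or exp(H) for natural log).

First, H = -Σ p log p = 2.7255 bits
Perplexity = 2^2.7255 = 6.6138

Interpretation: The model's uncertainty is equivalent to choosing uniformly among 6.6 options.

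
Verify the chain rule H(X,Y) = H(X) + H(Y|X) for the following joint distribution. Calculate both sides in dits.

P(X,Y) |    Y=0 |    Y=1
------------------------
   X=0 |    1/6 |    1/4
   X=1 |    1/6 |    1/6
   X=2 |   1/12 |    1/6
H(X,Y) = 0.7592, H(X) = 0.4680, H(Y|X) = 0.2912 (all in dits)

Chain rule: H(X,Y) = H(X) + H(Y|X)

Left side — joint entropy directly:
H(X,Y) = -Σ p(x,y) log p(x,y) = 0.7592 dits

Right side — compute H(Y|X) from the conditional distributions:
P(X) = (5/12, 1/3, 1/4), so H(X) = 0.4680 dits
H(Y|X) = Σ_x P(X=x) · H(Y|X=x):
  P(Y|X=0) = (2/5, 3/5), H(Y|X=0) = 0.2923, weight P(X=0) = 5/12
  P(Y|X=1) = (1/2, 1/2), H(Y|X=1) = 0.3010, weight P(X=1) = 1/3
  P(Y|X=2) = (1/3, 2/3), H(Y|X=2) = 0.2764, weight P(X=2) = 1/4
H(Y|X) = 0.2912 dits

H(X) + H(Y|X) = 0.4680 + 0.2912 = 0.7592 dits

Both sides equal 0.7592 dits. ✓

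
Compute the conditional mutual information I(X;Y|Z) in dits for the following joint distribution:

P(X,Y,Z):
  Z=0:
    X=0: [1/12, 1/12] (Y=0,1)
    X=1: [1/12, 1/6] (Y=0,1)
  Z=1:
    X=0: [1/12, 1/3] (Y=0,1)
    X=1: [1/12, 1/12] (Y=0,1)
0.0133 dits

Conditional mutual information: I(X;Y|Z) = H(X|Z) + H(Y|Z) - H(X,Y|Z)

H(Z) = 0.2950
H(X,Z) = 0.5683 → H(X|Z) = 0.2734
H(Y,Z) = 0.5683 → H(Y|Z) = 0.2734
H(X,Y,Z) = 0.8283 → H(X,Y|Z) = 0.5334

I(X;Y|Z) = 0.2734 + 0.2734 - 0.5334 = 0.0133 dits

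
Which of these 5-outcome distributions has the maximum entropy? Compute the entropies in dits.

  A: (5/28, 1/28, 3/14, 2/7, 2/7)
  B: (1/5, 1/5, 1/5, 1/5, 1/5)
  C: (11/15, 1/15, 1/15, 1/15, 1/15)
B

For a discrete distribution over n outcomes, entropy is maximized by the uniform distribution.

Computing entropies:
H(A) = 0.6395 dits
H(B) = 0.6990 dits
H(C) = 0.4124 dits

The uniform distribution (where all probabilities equal 1/5) achieves the maximum entropy of log_10(5) = 0.6990 dits.

Distribution B has the highest entropy.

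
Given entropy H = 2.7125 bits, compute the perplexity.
6.5546

Perplexity is 2^H (or exp(H) for natural log).

H = 2.7125 bits
Perplexity = 2^2.7125 = 6.5546

Interpretation: The model's uncertainty is equivalent to choosing uniformly among 6.6 options.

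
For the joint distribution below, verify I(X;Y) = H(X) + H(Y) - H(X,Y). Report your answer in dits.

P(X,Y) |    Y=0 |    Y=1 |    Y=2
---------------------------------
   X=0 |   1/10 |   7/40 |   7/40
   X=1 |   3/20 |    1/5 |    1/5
I(X;Y) = 0.0007 dits

Mutual information has multiple equivalent forms:
- I(X;Y) = H(X) - H(X|Y)
- I(X;Y) = H(Y) - H(Y|X)
- I(X;Y) = H(X) + H(Y) - H(X,Y)

Computing all quantities:
H(X) = 0.2989, H(Y) = 0.4700, H(X,Y) = 0.7681
H(X|Y) = 0.2981, H(Y|X) = 0.4693

Verification:
H(X) - H(X|Y) = 0.2989 - 0.2981 = 0.0007
H(Y) - H(Y|X) = 0.4700 - 0.4693 = 0.0007
H(X) + H(Y) - H(X,Y) = 0.2989 + 0.4700 - 0.7681 = 0.0007

All forms give I(X;Y) = 0.0007 dits. ✓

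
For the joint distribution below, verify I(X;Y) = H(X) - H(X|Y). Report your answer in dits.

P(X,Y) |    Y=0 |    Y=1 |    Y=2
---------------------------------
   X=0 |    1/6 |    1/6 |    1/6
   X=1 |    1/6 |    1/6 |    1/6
I(X;Y) = 0.0000 dits

Mutual information has multiple equivalent forms:
- I(X;Y) = H(X) - H(X|Y)
- I(X;Y) = H(Y) - H(Y|X)
- I(X;Y) = H(X) + H(Y) - H(X,Y)

Computing all quantities:
H(X) = 0.3010, H(Y) = 0.4771, H(X,Y) = 0.7782
H(X|Y) = 0.3010, H(Y|X) = 0.4771

Verification:
H(X) - H(X|Y) = 0.3010 - 0.3010 = 0.0000
H(Y) - H(Y|X) = 0.4771 - 0.4771 = 0.0000
H(X) + H(Y) - H(X,Y) = 0.3010 + 0.4771 - 0.7782 = 0.0000

All forms give I(X;Y) = 0.0000 dits. ✓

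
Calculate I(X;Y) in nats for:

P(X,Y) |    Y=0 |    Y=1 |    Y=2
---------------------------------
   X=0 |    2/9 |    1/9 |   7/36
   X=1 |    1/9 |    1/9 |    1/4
0.0208 nats

Mutual information: I(X;Y) = H(X) + H(Y) - H(X,Y)

Marginals:
P(X) = (19/36, 17/36), H(X) = 0.6916 nats
P(Y) = (1/3, 2/9, 4/9), H(Y) = 1.0609 nats

Joint entropy: H(X,Y) = 1.7316 nats

I(X;Y) = 0.6916 + 1.0609 - 1.7316 = 0.0208 nats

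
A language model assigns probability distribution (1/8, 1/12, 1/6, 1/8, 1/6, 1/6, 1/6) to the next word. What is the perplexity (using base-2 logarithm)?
6.8308

Perplexity is 2^H (or exp(H) for natural log).

First, H = -Σ p log p = 2.7721 bits
Perplexity = 2^2.7721 = 6.8308

Interpretation: The model's uncertainty is equivalent to choosing uniformly among 6.8 options.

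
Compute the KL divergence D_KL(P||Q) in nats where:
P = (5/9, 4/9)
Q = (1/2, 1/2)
0.0062 nats

KL divergence: D_KL(P||Q) = Σ p(x) log(p(x)/q(x))

Computing term by term:
  x=0: 5/9 × log_e[(5/9)/(1/2)] = 5/9 × 0.1054 = 0.0585
  x=1: 4/9 × log_e[(4/9)/(1/2)] = 4/9 × -0.1178 = -0.0523

D_KL(P||Q) = 0.0062 nats

Note: KL divergence is always non-negative and equals 0 iff P = Q.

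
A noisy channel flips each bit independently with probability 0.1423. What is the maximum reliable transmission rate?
0.4098 bits

For a binary symmetric channel (BSC) with error probability p:
Capacity C = 1 - H(p) bits per symbol

where H(p) = -p log₂(p) - (1-p) log₂(1-p) is the binary entropy function.

H(0.1423) = 0.5902 bits
C = 1 - 0.5902 = 0.4098 bits per symbol

This means we can reliably transmit up to 0.4098 bits of information per channel use.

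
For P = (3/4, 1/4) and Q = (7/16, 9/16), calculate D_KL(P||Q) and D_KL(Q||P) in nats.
D_KL(P||Q) = 0.2015, D_KL(Q||P) = 0.2203

KL divergence is not symmetric: D_KL(P||Q) ≠ D_KL(Q||P) in general.

D_KL(P||Q) = 0.2015 nats
D_KL(Q||P) = 0.2203 nats

No, they are not equal!

This asymmetry is why KL divergence is not a true distance metric.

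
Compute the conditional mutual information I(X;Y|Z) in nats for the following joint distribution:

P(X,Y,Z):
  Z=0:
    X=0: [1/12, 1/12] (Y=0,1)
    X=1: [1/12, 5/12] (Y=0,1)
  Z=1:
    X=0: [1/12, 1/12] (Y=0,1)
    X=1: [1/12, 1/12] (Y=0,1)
0.0341 nats

Conditional mutual information: I(X;Y|Z) = H(X|Z) + H(Y|Z) - H(X,Y|Z)

H(Z) = 0.6365
H(X,Z) = 1.2425 → H(X|Z) = 0.6059
H(Y,Z) = 1.2425 → H(Y|Z) = 0.6059
H(X,Y,Z) = 1.8143 → H(X,Y|Z) = 1.1778

I(X;Y|Z) = 0.6059 + 0.6059 - 1.1778 = 0.0341 nats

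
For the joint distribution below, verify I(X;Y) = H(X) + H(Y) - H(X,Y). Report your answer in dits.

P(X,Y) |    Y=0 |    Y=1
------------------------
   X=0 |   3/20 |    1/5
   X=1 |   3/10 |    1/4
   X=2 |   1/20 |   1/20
I(X;Y) = 0.0025 dits

Mutual information has multiple equivalent forms:
- I(X;Y) = H(X) - H(X|Y)
- I(X;Y) = H(Y) - H(Y|X)
- I(X;Y) = H(X) + H(Y) - H(X,Y)

Computing all quantities:
H(X) = 0.4024, H(Y) = 0.3010, H(X,Y) = 0.7009
H(X|Y) = 0.3998, H(Y|X) = 0.2985

Verification:
H(X) - H(X|Y) = 0.4024 - 0.3998 = 0.0025
H(Y) - H(Y|X) = 0.3010 - 0.2985 = 0.0025
H(X) + H(Y) - H(X,Y) = 0.4024 + 0.3010 - 0.7009 = 0.0025

All forms give I(X;Y) = 0.0025 dits. ✓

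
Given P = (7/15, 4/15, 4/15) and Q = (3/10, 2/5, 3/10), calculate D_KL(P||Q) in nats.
0.0667 nats

KL divergence: D_KL(P||Q) = Σ p(x) log(p(x)/q(x))

Computing term by term:
  x=0: 7/15 × log_e[(7/15)/(3/10)] = 7/15 × 0.4418 = 0.2062
  x=1: 4/15 × log_e[(4/15)/(2/5)] = 4/15 × -0.4055 = -0.1081
  x=2: 4/15 × log_e[(4/15)/(3/10)] = 4/15 × -0.1178 = -0.0314

D_KL(P||Q) = 0.0667 nats

Note: KL divergence is always non-negative and equals 0 iff P = Q.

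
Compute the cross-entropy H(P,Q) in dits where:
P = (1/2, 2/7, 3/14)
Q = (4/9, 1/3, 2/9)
0.4524 dits

Cross-entropy: H(P,Q) = -Σ p(x) log q(x)

Alternatively: H(P,Q) = H(P) + D_KL(P||Q)
H(P) = 0.4493 dits
D_KL(P||Q) = 0.0031 dits

H(P,Q) = 0.4493 + 0.0031 = 0.4524 dits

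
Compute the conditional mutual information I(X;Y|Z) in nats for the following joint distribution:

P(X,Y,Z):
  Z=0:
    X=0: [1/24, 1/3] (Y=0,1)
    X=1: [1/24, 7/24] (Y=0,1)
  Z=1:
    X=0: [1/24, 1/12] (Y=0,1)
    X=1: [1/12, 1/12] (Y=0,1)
0.0043 nats

Conditional mutual information: I(X;Y|Z) = H(X|Z) + H(Y|Z) - H(X,Y|Z)

H(Z) = 0.6036
H(X,Z) = 1.2926 → H(X|Z) = 0.6889
H(Y,Z) = 1.0594 → H(Y|Z) = 0.4557
H(X,Y,Z) = 1.7441 → H(X,Y|Z) = 1.1404

I(X;Y|Z) = 0.6889 + 0.4557 - 1.1404 = 0.0043 nats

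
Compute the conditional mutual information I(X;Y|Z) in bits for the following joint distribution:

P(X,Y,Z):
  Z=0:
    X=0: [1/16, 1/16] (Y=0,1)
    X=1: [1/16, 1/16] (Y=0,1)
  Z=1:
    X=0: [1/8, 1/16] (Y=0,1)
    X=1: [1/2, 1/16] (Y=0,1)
0.0323 bits

Conditional mutual information: I(X;Y|Z) = H(X|Z) + H(Y|Z) - H(X,Y|Z)

H(Z) = 0.8113
H(X,Z) = 1.6697 → H(X|Z) = 0.8585
H(Y,Z) = 1.5488 → H(Y|Z) = 0.7375
H(X,Y,Z) = 2.3750 → H(X,Y|Z) = 1.5637

I(X;Y|Z) = 0.8585 + 0.7375 - 1.5637 = 0.0323 bits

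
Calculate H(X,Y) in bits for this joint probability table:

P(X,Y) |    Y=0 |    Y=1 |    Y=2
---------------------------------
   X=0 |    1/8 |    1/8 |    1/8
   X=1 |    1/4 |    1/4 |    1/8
2.5000 bits

Joint entropy is H(X,Y) = -Σ_{x,y} p(x,y) log p(x,y).

Summing over all non-zero entries:
H(X,Y) = -[1/8·log_2(1/8) + 1/8·log_2(1/8) + 1/8·log_2(1/8) + 1/4·log_2(1/4) + 1/4·log_2(1/4) + 1/8·log_2(1/8)]
H(X,Y) = 2.5000 bits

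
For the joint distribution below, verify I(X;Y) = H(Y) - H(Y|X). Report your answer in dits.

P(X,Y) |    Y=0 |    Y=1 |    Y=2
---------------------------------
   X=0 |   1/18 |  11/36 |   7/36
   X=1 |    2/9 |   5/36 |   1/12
I(X;Y) = 0.0444 dits

Mutual information has multiple equivalent forms:
- I(X;Y) = H(X) - H(X|Y)
- I(X;Y) = H(Y) - H(Y|X)
- I(X;Y) = H(X) + H(Y) - H(X,Y)

Computing all quantities:
H(X) = 0.2983, H(Y) = 0.4656, H(X,Y) = 0.7195
H(X|Y) = 0.2539, H(Y|X) = 0.4212

Verification:
H(X) - H(X|Y) = 0.2983 - 0.2539 = 0.0444
H(Y) - H(Y|X) = 0.4656 - 0.4212 = 0.0444
H(X) + H(Y) - H(X,Y) = 0.2983 + 0.4656 - 0.7195 = 0.0444

All forms give I(X;Y) = 0.0444 dits. ✓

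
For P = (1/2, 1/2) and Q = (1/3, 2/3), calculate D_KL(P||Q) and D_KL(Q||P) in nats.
D_KL(P||Q) = 0.0589, D_KL(Q||P) = 0.0566

KL divergence is not symmetric: D_KL(P||Q) ≠ D_KL(Q||P) in general.

D_KL(P||Q) = 0.0589 nats
D_KL(Q||P) = 0.0566 nats

No, they are not equal!

This asymmetry is why KL divergence is not a true distance metric.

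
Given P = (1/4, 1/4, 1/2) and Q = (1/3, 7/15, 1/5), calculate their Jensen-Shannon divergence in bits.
0.0762 bits

Jensen-Shannon divergence is:
JSD(P||Q) = 0.5 × D_KL(P||M) + 0.5 × D_KL(Q||M)
where M = 0.5 × (P + Q) is the mixture distribution.

M = 0.5 × (1/4, 1/4, 1/2) + 0.5 × (1/3, 7/15, 1/5) = (7/24, 0.358333, 7/20)

D_KL(P||M) = 0.0718 bits
D_KL(Q||M) = 0.0806 bits

JSD(P||Q) = 0.5 × 0.0718 + 0.5 × 0.0806 = 0.0762 bits

Unlike KL divergence, JSD is symmetric and bounded: 0 ≤ JSD ≤ log(2).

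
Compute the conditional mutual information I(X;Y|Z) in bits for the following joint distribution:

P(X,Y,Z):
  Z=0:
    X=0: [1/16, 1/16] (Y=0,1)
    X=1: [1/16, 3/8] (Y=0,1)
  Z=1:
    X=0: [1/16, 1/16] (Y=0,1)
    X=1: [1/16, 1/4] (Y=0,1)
0.0730 bits

Conditional mutual information: I(X;Y|Z) = H(X|Z) + H(Y|Z) - H(X,Y|Z)

H(Z) = 0.9887
H(X,Z) = 1.7962 → H(X|Z) = 0.8075
H(Y,Z) = 1.7962 → H(Y|Z) = 0.8075
H(X,Y,Z) = 2.5306 → H(X,Y|Z) = 1.5419

I(X;Y|Z) = 0.8075 + 0.8075 - 1.5419 = 0.0730 bits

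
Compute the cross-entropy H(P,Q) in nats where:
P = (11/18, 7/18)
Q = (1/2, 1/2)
0.6931 nats

Cross-entropy: H(P,Q) = -Σ p(x) log q(x)

Alternatively: H(P,Q) = H(P) + D_KL(P||Q)
H(P) = 0.6682 nats
D_KL(P||Q) = 0.0249 nats

H(P,Q) = 0.6682 + 0.0249 = 0.6931 nats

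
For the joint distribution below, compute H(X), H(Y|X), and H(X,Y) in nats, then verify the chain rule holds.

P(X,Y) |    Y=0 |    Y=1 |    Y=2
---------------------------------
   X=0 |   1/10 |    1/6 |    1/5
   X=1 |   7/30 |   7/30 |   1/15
H(X,Y) = 1.7104, H(X) = 0.6909, H(Y|X) = 1.0195 (all in nats)

Chain rule: H(X,Y) = H(X) + H(Y|X)

Left side — joint entropy directly:
H(X,Y) = -Σ p(x,y) log p(x,y) = 1.7104 nats

Right side — compute H(Y|X) from the conditional distributions:
P(X) = (7/15, 8/15), so H(X) = 0.6909 nats
H(Y|X) = Σ_x P(X=x) · H(Y|X=x):
  P(Y|X=0) = (3/14, 5/14, 3/7), H(Y|X=0) = 1.0609, weight P(X=0) = 7/15
  P(Y|X=1) = (7/16, 7/16, 1/8), H(Y|X=1) = 0.9833, weight P(X=1) = 8/15
H(Y|X) = 1.0195 nats

H(X) + H(Y|X) = 0.6909 + 1.0195 = 1.7104 nats

Both sides equal 1.7104 nats. ✓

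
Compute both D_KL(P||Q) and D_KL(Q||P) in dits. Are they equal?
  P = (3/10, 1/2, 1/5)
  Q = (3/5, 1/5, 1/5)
D_KL(P||Q) = 0.1087, D_KL(Q||P) = 0.1010

KL divergence is not symmetric: D_KL(P||Q) ≠ D_KL(Q||P) in general.

D_KL(P||Q) = 0.1087 dits
D_KL(Q||P) = 0.1010 dits

No, they are not equal!

This asymmetry is why KL divergence is not a true distance metric.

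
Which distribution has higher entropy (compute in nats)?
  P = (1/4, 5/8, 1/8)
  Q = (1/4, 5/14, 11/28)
Q

Computing entropies in nats:
H(P) = 0.9003
H(Q) = 1.0813

Distribution Q has higher entropy.

Intuition: The distribution closer to uniform (more spread out) has higher entropy.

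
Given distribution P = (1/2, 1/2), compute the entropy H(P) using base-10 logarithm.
0.3010 dits

Shannon entropy is H(X) = -Σ p(x) log p(x).

For P = (1/2, 1/2):
H = -1/2 × log_10(1/2) -1/2 × log_10(1/2)
H = 0.3010 dits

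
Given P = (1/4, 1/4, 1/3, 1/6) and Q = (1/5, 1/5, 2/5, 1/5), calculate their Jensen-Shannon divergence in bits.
0.0073 bits

Jensen-Shannon divergence is:
JSD(P||Q) = 0.5 × D_KL(P||M) + 0.5 × D_KL(Q||M)
where M = 0.5 × (P + Q) is the mixture distribution.

M = 0.5 × (1/4, 1/4, 1/3, 1/6) + 0.5 × (1/5, 1/5, 2/5, 1/5) = (9/40, 9/40, 11/30, 0.183333)

D_KL(P||M) = 0.0072 bits
D_KL(Q||M) = 0.0073 bits

JSD(P||Q) = 0.5 × 0.0072 + 0.5 × 0.0073 = 0.0073 bits

Unlike KL divergence, JSD is symmetric and bounded: 0 ≤ JSD ≤ log(2).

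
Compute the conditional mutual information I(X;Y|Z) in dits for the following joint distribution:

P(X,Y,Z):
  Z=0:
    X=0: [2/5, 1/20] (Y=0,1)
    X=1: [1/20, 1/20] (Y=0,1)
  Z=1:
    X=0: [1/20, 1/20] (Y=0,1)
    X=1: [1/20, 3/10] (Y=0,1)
0.0261 dits

Conditional mutual information: I(X;Y|Z) = H(X|Z) + H(Y|Z) - H(X,Y|Z)

H(Z) = 0.2989
H(X,Z) = 0.5156 → H(X|Z) = 0.2168
H(Y,Z) = 0.5156 → H(Y|Z) = 0.2168
H(X,Y,Z) = 0.7063 → H(X,Y|Z) = 0.4075

I(X;Y|Z) = 0.2168 + 0.2168 - 0.4075 = 0.0261 dits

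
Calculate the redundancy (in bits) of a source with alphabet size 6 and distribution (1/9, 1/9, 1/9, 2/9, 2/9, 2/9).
0.0817 bits

Redundancy measures how far a source is from maximum entropy:
R = H_max - H(X)

Maximum entropy for 6 symbols: H_max = log_2(6) = 2.5850 bits
Actual entropy: H(X) = 2.5033 bits
Redundancy: R = 2.5850 - 2.5033 = 0.0817 bits

This redundancy represents potential for compression: the source could be compressed by 0.0817 bits per symbol.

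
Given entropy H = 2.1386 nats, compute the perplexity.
8.4875

Perplexity is e^H (or exp(H) for natural log).

H = 2.1386 nats
Perplexity = e^2.1386 = 8.4875

Interpretation: The model's uncertainty is equivalent to choosing uniformly among 8.5 options.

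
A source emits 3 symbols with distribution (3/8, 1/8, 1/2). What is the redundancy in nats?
0.1243 nats

Redundancy measures how far a source is from maximum entropy:
R = H_max - H(X)

Maximum entropy for 3 symbols: H_max = log_e(3) = 1.0986 nats
Actual entropy: H(X) = 0.9743 nats
Redundancy: R = 1.0986 - 0.9743 = 0.1243 nats

This redundancy represents potential for compression: the source could be compressed by 0.1243 nats per symbol.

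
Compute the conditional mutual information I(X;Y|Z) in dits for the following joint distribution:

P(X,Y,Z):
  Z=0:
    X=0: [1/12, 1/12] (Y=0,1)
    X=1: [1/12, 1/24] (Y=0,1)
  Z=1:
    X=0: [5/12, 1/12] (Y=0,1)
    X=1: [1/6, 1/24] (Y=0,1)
0.0020 dits

Conditional mutual information: I(X;Y|Z) = H(X|Z) + H(Y|Z) - H(X,Y|Z)

H(Z) = 0.2622
H(X,Z) = 0.5350 → H(X|Z) = 0.2729
H(Y,Z) = 0.4920 → H(Y|Z) = 0.2299
H(X,Y,Z) = 0.7629 → H(X,Y|Z) = 0.5007

I(X;Y|Z) = 0.2729 + 0.2299 - 0.5007 = 0.0020 dits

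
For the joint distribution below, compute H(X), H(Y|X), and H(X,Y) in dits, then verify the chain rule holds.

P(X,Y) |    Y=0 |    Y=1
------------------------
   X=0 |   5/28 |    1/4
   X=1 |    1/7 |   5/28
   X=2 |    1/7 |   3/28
H(X,Y) = 0.7631, H(X) = 0.4667, H(Y|X) = 0.2965 (all in dits)

Chain rule: H(X,Y) = H(X) + H(Y|X)

Left side — joint entropy directly:
H(X,Y) = -Σ p(x,y) log p(x,y) = 0.7631 dits

Right side — compute H(Y|X) from the conditional distributions:
P(X) = (3/7, 9/28, 1/4), so H(X) = 0.4667 dits
H(Y|X) = Σ_x P(X=x) · H(Y|X=x):
  P(Y|X=0) = (5/12, 7/12), H(Y|X=0) = 0.2950, weight P(X=0) = 3/7
  P(Y|X=1) = (4/9, 5/9), H(Y|X=1) = 0.2983, weight P(X=1) = 9/28
  P(Y|X=2) = (4/7, 3/7), H(Y|X=2) = 0.2966, weight P(X=2) = 1/4
H(Y|X) = 0.2965 dits

H(X) + H(Y|X) = 0.4667 + 0.2965 = 0.7631 dits

Both sides equal 0.7631 dits. ✓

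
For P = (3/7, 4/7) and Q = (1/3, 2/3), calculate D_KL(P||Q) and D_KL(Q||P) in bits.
D_KL(P||Q) = 0.0283, D_KL(Q||P) = 0.0274

KL divergence is not symmetric: D_KL(P||Q) ≠ D_KL(Q||P) in general.

D_KL(P||Q) = 0.0283 bits
D_KL(Q||P) = 0.0274 bits

No, they are not equal!

This asymmetry is why KL divergence is not a true distance metric.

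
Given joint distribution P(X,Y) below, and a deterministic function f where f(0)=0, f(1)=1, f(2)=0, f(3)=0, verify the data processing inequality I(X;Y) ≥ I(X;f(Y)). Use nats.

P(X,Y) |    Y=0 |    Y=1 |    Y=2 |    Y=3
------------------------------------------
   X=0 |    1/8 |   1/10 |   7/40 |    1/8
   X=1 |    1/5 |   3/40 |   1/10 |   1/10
I(X;Y) = 0.0210, I(X;f(Y)) = 0.0009, inequality holds: 0.0210 ≥ 0.0009

Data Processing Inequality: For any Markov chain X → Y → Z, we have I(X;Y) ≥ I(X;Z).

Here Z = f(Y) is a deterministic function of Y, forming X → Y → Z.

Original I(X;Y) = 0.0210 nats

After applying f:
P(X,Z) where Z=f(Y):
- P(X,Z=0) = P(X,Y=0) + P(X,Y=2) + P(X,Y=3)
- P(X,Z=1) = P(X,Y=1)

I(X;Z) = I(X;f(Y)) = 0.0009 nats

Verification: 0.0210 ≥ 0.0009 ✓

Information cannot be created by processing; the function f can only lose information about X.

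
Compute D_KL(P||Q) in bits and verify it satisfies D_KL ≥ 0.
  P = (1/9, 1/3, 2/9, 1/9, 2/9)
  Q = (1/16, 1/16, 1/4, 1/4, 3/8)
0.5617 bits

KL divergence satisfies the Gibbs inequality: D_KL(P||Q) ≥ 0 for all distributions P, Q.

D_KL(P||Q) = Σ p(x) log(p(x)/q(x))
Term by term:
  x=0: 1/9 × log_2[(1/9)/(1/16)] = 0.0922
  x=1: 1/3 × log_2[(1/3)/(1/16)] = 0.8050
  x=2: 2/9 × log_2[(2/9)/(1/4)] = -0.0378
  x=3: 1/9 × log_2[(1/9)/(1/4)] = -0.1300
  x=4: 2/9 × log_2[(2/9)/(3/8)] = -0.1678
D_KL(P||Q) = 0.5617 bits

D_KL(P||Q) = 0.5617 ≥ 0 ✓

This non-negativity is a fundamental property: relative entropy cannot be negative because it measures how different Q is from P.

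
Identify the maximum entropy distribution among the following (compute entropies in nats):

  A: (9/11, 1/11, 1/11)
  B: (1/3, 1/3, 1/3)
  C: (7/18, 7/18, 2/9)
B

For a discrete distribution over n outcomes, entropy is maximized by the uniform distribution.

Computing entropies:
H(A) = 0.6002 nats
H(B) = 1.0986 nats
H(C) = 1.0688 nats

The uniform distribution (where all probabilities equal 1/3) achieves the maximum entropy of log_e(3) = 1.0986 nats.

Distribution B has the highest entropy.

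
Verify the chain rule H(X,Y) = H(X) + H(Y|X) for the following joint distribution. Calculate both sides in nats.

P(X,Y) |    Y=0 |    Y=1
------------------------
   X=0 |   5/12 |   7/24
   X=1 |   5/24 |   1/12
H(X,Y) = 1.2580, H(X) = 0.6036, H(Y|X) = 0.6544 (all in nats)

Chain rule: H(X,Y) = H(X) + H(Y|X)

Left side — joint entropy directly:
H(X,Y) = -Σ p(x,y) log p(x,y) = 1.2580 nats

Right side — compute H(Y|X) from the conditional distributions:
P(X) = (17/24, 7/24), so H(X) = 0.6036 nats
H(Y|X) = Σ_x P(X=x) · H(Y|X=x):
  P(Y|X=0) = (10/17, 7/17), H(Y|X=0) = 0.6775, weight P(X=0) = 17/24
  P(Y|X=1) = (5/7, 2/7), H(Y|X=1) = 0.5983, weight P(X=1) = 7/24
H(Y|X) = 0.6544 nats

H(X) + H(Y|X) = 0.6036 + 0.6544 = 1.2580 nats

Both sides equal 1.2580 nats. ✓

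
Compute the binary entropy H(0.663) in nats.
0.6390 nats

The binary entropy function is:
H(p) = -p log(p) - (1-p) log(1-p)

H(0.663) = -0.663 × log_e(0.663) - 0.337 × log_e(0.337)
H(0.663) = 0.6390 nats

Note: Binary entropy is maximized at p=0.5 (H=1 bit) and minimized at p=0 or p=1 (H=0).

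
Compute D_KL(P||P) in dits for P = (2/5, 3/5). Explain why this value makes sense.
0.0000 dits

KL divergence satisfies the Gibbs inequality: D_KL(P||Q) ≥ 0 for all distributions P, Q.

D_KL(P||Q) = Σ p(x) log(p(x)/q(x))
Each term is p(x) × log_10(p(x)/p(x)) = p(x) × log_10(1) = 0, so the sum is 0.
D_KL(P||Q) = 0.0000 dits

When P = Q, the KL divergence is exactly 0, as there is no 'divergence' between identical distributions.

This non-negativity is a fundamental property: relative entropy cannot be negative because it measures how different Q is from P.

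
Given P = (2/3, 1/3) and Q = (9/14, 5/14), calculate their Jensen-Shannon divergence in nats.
0.0003 nats

Jensen-Shannon divergence is:
JSD(P||Q) = 0.5 × D_KL(P||M) + 0.5 × D_KL(Q||M)
where M = 0.5 × (P + Q) is the mixture distribution.

M = 0.5 × (2/3, 1/3) + 0.5 × (9/14, 5/14) = (0.654762, 0.345238)

D_KL(P||M) = 0.0003 nats
D_KL(Q||M) = 0.0003 nats

JSD(P||Q) = 0.5 × 0.0003 + 0.5 × 0.0003 = 0.0003 nats

Unlike KL divergence, JSD is symmetric and bounded: 0 ≤ JSD ≤ log(2).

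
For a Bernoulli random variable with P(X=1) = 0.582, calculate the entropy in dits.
0.2952 dits

The binary entropy function is:
H(p) = -p log(p) - (1-p) log(1-p)

H(0.582) = -0.582 × log_10(0.582) - 0.418 × log_10(0.418)
H(0.582) = 0.2952 dits

Note: Binary entropy is maximized at p=0.5 (H=1 bit) and minimized at p=0 or p=1 (H=0).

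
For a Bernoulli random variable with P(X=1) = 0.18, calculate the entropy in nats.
0.4714 nats

The binary entropy function is:
H(p) = -p log(p) - (1-p) log(1-p)

H(0.18) = -0.18 × log_e(0.18) - 0.82 × log_e(0.82)
H(0.18) = 0.4714 nats

Note: Binary entropy is maximized at p=0.5 (H=1 bit) and minimized at p=0 or p=1 (H=0).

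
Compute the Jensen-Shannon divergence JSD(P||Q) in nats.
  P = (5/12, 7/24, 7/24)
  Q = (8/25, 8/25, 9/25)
0.0053 nats

Jensen-Shannon divergence is:
JSD(P||Q) = 0.5 × D_KL(P||M) + 0.5 × D_KL(Q||M)
where M = 0.5 × (P + Q) is the mixture distribution.

M = 0.5 × (5/12, 7/24, 7/24) + 0.5 × (8/25, 8/25, 9/25) = (0.368333, 0.305833, 0.325833)

D_KL(P||M) = 0.0052 nats
D_KL(Q||M) = 0.0054 nats

JSD(P||Q) = 0.5 × 0.0052 + 0.5 × 0.0054 = 0.0053 nats

Unlike KL divergence, JSD is symmetric and bounded: 0 ≤ JSD ≤ log(2).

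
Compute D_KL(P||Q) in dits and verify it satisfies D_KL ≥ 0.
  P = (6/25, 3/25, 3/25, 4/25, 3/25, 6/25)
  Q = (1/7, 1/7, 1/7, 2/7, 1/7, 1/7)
0.0406 dits

KL divergence satisfies the Gibbs inequality: D_KL(P||Q) ≥ 0 for all distributions P, Q.

D_KL(P||Q) = Σ p(x) log(p(x)/q(x))
Term by term:
  x=0: 6/25 × log_10[(6/25)/(1/7)] = 0.0541
  x=1: 3/25 × log_10[(3/25)/(1/7)] = -0.0091
  x=2: 3/25 × log_10[(3/25)/(1/7)] = -0.0091
  x=3: 4/25 × log_10[(4/25)/(2/7)] = -0.0403
  x=4: 3/25 × log_10[(3/25)/(1/7)] = -0.0091
  x=5: 6/25 × log_10[(6/25)/(1/7)] = 0.0541
D_KL(P||Q) = 0.0406 dits

D_KL(P||Q) = 0.0406 ≥ 0 ✓

This non-negativity is a fundamental property: relative entropy cannot be negative because it measures how different Q is from P.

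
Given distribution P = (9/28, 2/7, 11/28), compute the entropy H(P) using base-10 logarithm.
0.4733 dits

Shannon entropy is H(X) = -Σ p(x) log p(x).

For P = (9/28, 2/7, 11/28):
H = -9/28 × log_10(9/28) -2/7 × log_10(2/7) -11/28 × log_10(11/28)
H = 0.4733 dits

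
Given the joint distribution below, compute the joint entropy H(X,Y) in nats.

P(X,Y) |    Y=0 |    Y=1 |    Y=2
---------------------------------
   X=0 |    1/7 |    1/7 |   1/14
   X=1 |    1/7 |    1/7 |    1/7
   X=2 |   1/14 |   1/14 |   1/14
2.1440 nats

Joint entropy is H(X,Y) = -Σ_{x,y} p(x,y) log p(x,y).

Summing over all non-zero entries:
H(X,Y) = -[1/7·log_e(1/7) + 1/7·log_e(1/7) + 1/14·log_e(1/14) + 1/7·log_e(1/7) + 1/7·log_e(1/7) + 1/7·log_e(1/7) + 1/14·log_e(1/14) + 1/14·log_e(1/14) + 1/14·log_e(1/14)]
H(X,Y) = 2.1440 nats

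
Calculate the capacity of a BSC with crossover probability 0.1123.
0.4932 bits

For a binary symmetric channel (BSC) with error probability p:
Capacity C = 1 - H(p) bits per symbol

where H(p) = -p log₂(p) - (1-p) log₂(1-p) is the binary entropy function.

H(0.1123) = 0.5068 bits
C = 1 - 0.5068 = 0.4932 bits per symbol

This means we can reliably transmit up to 0.4932 bits of information per channel use.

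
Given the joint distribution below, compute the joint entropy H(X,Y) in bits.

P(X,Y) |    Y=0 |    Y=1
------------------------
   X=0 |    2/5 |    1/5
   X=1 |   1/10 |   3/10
1.8464 bits

Joint entropy is H(X,Y) = -Σ_{x,y} p(x,y) log p(x,y).

Summing over all non-zero entries:
H(X,Y) = -[2/5·log_2(2/5) + 1/5·log_2(1/5) + 1/10·log_2(1/10) + 3/10·log_2(3/10)]
H(X,Y) = 1.8464 bits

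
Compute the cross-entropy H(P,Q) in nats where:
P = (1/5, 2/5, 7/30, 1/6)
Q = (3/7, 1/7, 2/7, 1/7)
1.5645 nats

Cross-entropy: H(P,Q) = -Σ p(x) log q(x)

Alternatively: H(P,Q) = H(P) + D_KL(P||Q)
H(P) = 1.3266 nats
D_KL(P||Q) = 0.2379 nats

H(P,Q) = 1.3266 + 0.2379 = 1.5645 nats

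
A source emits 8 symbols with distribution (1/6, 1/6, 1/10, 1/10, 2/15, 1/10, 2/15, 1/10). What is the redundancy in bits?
0.0344 bits

Redundancy measures how far a source is from maximum entropy:
R = H_max - H(X)

Maximum entropy for 8 symbols: H_max = log_2(8) = 3.0000 bits
Actual entropy: H(X) = 2.9656 bits
Redundancy: R = 3.0000 - 2.9656 = 0.0344 bits

This redundancy represents potential for compression: the source could be compressed by 0.0344 bits per symbol.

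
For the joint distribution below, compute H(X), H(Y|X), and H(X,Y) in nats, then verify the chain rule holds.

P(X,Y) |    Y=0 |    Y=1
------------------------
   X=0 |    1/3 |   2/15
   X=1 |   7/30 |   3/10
H(X,Y) = 1.3356, H(X) = 0.6909, H(Y|X) = 0.6447 (all in nats)

Chain rule: H(X,Y) = H(X) + H(Y|X)

Left side — joint entropy directly:
H(X,Y) = -Σ p(x,y) log p(x,y) = 1.3356 nats

Right side — compute H(Y|X) from the conditional distributions:
P(X) = (7/15, 8/15), so H(X) = 0.6909 nats
H(Y|X) = Σ_x P(X=x) · H(Y|X=x):
  P(Y|X=0) = (5/7, 2/7), H(Y|X=0) = 0.5983, weight P(X=0) = 7/15
  P(Y|X=1) = (7/16, 9/16), H(Y|X=1) = 0.6853, weight P(X=1) = 8/15
H(Y|X) = 0.6447 nats

H(X) + H(Y|X) = 0.6909 + 0.6447 = 1.3356 nats

Both sides equal 1.3356 nats. ✓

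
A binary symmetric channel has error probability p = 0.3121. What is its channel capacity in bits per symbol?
0.1044 bits

For a binary symmetric channel (BSC) with error probability p:
Capacity C = 1 - H(p) bits per symbol

where H(p) = -p log₂(p) - (1-p) log₂(1-p) is the binary entropy function.

H(0.3121) = 0.8956 bits
C = 1 - 0.8956 = 0.1044 bits per symbol

This means we can reliably transmit up to 0.1044 bits of information per channel use.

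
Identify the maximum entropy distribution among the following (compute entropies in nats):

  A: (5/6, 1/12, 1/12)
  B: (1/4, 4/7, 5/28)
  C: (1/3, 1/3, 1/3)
C

For a discrete distribution over n outcomes, entropy is maximized by the uniform distribution.

Computing entropies:
H(A) = 0.5661 nats
H(B) = 0.9740 nats
H(C) = 1.0986 nats

The uniform distribution (where all probabilities equal 1/3) achieves the maximum entropy of log_e(3) = 1.0986 nats.

Distribution C has the highest entropy.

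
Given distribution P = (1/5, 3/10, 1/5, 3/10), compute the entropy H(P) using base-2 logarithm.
1.9710 bits

Shannon entropy is H(X) = -Σ p(x) log p(x).

For P = (1/5, 3/10, 1/5, 3/10):
H = -1/5 × log_2(1/5) -3/10 × log_2(3/10) -1/5 × log_2(1/5) -3/10 × log_2(3/10)
H = 1.9710 bits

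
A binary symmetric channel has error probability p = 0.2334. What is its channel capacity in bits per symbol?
0.2161 bits

For a binary symmetric channel (BSC) with error probability p:
Capacity C = 1 - H(p) bits per symbol

where H(p) = -p log₂(p) - (1-p) log₂(1-p) is the binary entropy function.

H(0.2334) = 0.7839 bits
C = 1 - 0.7839 = 0.2161 bits per symbol

This means we can reliably transmit up to 0.2161 bits of information per channel use.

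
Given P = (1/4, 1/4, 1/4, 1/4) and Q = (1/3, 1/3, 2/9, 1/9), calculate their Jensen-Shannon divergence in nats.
0.0201 nats

Jensen-Shannon divergence is:
JSD(P||Q) = 0.5 × D_KL(P||M) + 0.5 × D_KL(Q||M)
where M = 0.5 × (P + Q) is the mixture distribution.

M = 0.5 × (1/4, 1/4, 1/4, 1/4) + 0.5 × (1/3, 1/3, 2/9, 1/9) = (7/24, 7/24, 0.236111, 0.180556)

D_KL(P||M) = 0.0186 nats
D_KL(Q||M) = 0.0216 nats

JSD(P||Q) = 0.5 × 0.0186 + 0.5 × 0.0216 = 0.0201 nats

Unlike KL divergence, JSD is symmetric and bounded: 0 ≤ JSD ≤ log(2).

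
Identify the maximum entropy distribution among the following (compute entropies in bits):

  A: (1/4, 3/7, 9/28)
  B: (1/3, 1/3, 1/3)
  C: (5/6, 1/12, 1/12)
B

For a discrete distribution over n outcomes, entropy is maximized by the uniform distribution.

Computing entropies:
H(A) = 1.5502 bits
H(B) = 1.5850 bits
H(C) = 0.8167 bits

The uniform distribution (where all probabilities equal 1/3) achieves the maximum entropy of log_2(3) = 1.5850 bits.

Distribution B has the highest entropy.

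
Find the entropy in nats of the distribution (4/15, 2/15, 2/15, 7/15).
1.2454 nats

Shannon entropy is H(X) = -Σ p(x) log p(x).

For P = (4/15, 2/15, 2/15, 7/15):
H = -4/15 × log_e(4/15) -2/15 × log_e(2/15) -2/15 × log_e(2/15) -7/15 × log_e(7/15)
H = 1.2454 nats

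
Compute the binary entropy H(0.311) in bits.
0.8943 bits

The binary entropy function is:
H(p) = -p log(p) - (1-p) log(1-p)

H(0.311) = -0.311 × log_2(0.311) - 0.689 × log_2(0.689)
H(0.311) = 0.8943 bits

Note: Binary entropy is maximized at p=0.5 (H=1 bit) and minimized at p=0 or p=1 (H=0).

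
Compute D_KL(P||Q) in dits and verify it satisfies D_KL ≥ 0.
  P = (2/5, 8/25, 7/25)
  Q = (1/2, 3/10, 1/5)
0.0111 dits

KL divergence satisfies the Gibbs inequality: D_KL(P||Q) ≥ 0 for all distributions P, Q.

D_KL(P||Q) = Σ p(x) log(p(x)/q(x))
Term by term:
  x=0: 2/5 × log_10[(2/5)/(1/2)] = -0.0388
  x=1: 8/25 × log_10[(8/25)/(3/10)] = 0.0090
  x=2: 7/25 × log_10[(7/25)/(1/5)] = 0.0409
D_KL(P||Q) = 0.0111 dits

D_KL(P||Q) = 0.0111 ≥ 0 ✓

This non-negativity is a fundamental property: relative entropy cannot be negative because it measures how different Q is from P.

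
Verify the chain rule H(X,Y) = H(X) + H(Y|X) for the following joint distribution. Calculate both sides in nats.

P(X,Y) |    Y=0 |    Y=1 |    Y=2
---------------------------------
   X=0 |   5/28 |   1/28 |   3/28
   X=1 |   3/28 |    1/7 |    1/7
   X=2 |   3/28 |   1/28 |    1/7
H(X,Y) = 2.0976, H(X) = 1.0898, H(Y|X) = 1.0078 (all in nats)

Chain rule: H(X,Y) = H(X) + H(Y|X)

Left side — joint entropy directly:
H(X,Y) = -Σ p(x,y) log p(x,y) = 2.0976 nats

Right side — compute H(Y|X) from the conditional distributions:
P(X) = (9/28, 11/28, 2/7), so H(X) = 1.0898 nats
H(Y|X) = Σ_x P(X=x) · H(Y|X=x):
  P(Y|X=0) = (5/9, 1/9, 1/3), H(Y|X=0) = 0.9369, weight P(X=0) = 9/28
  P(Y|X=1) = (3/11, 4/11, 4/11), H(Y|X=1) = 1.0901, weight P(X=1) = 11/28
  P(Y|X=2) = (3/8, 1/8, 1/2), H(Y|X=2) = 0.9743, weight P(X=2) = 2/7
H(Y|X) = 1.0078 nats

H(X) + H(Y|X) = 1.0898 + 1.0078 = 2.0976 nats

Both sides equal 2.0976 nats. ✓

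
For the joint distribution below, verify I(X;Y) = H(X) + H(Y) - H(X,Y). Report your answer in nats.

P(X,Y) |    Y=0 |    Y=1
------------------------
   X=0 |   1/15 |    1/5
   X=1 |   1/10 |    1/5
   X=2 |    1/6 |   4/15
I(X;Y) = 0.0069 nats

Mutual information has multiple equivalent forms:
- I(X;Y) = H(X) - H(X|Y)
- I(X;Y) = H(Y) - H(Y|X)
- I(X;Y) = H(X) + H(Y) - H(X,Y)

Computing all quantities:
H(X) = 1.0760, H(Y) = 0.6365, H(X,Y) = 1.7057
H(X|Y) = 1.0692, H(Y|X) = 0.6296

Verification:
H(X) - H(X|Y) = 1.0760 - 1.0692 = 0.0069
H(Y) - H(Y|X) = 0.6365 - 0.6296 = 0.0069
H(X) + H(Y) - H(X,Y) = 1.0760 + 0.6365 - 1.7057 = 0.0069

All forms give I(X;Y) = 0.0069 nats. ✓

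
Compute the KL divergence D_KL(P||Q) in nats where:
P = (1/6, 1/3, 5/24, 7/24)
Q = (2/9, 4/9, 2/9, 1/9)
0.1242 nats

KL divergence: D_KL(P||Q) = Σ p(x) log(p(x)/q(x))

Computing term by term:
  x=0: 1/6 × log_e[(1/6)/(2/9)] = 1/6 × -0.2877 = -0.0479
  x=1: 1/3 × log_e[(1/3)/(4/9)] = 1/3 × -0.2877 = -0.0959
  x=2: 5/24 × log_e[(5/24)/(2/9)] = 5/24 × -0.0645 = -0.0134
  x=3: 7/24 × log_e[(7/24)/(1/9)] = 7/24 × 0.9651 = 0.2815

D_KL(P||Q) = 0.1242 nats

Note: KL divergence is always non-negative and equals 0 iff P = Q.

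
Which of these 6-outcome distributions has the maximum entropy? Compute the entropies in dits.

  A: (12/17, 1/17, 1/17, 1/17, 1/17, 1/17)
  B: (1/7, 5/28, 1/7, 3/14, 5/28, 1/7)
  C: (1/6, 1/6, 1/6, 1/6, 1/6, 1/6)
C

For a discrete distribution over n outcomes, entropy is maximized by the uniform distribution.

Computing entropies:
H(A) = 0.4687 dits
H(B) = 0.7728 dits
H(C) = 0.7782 dits

The uniform distribution (where all probabilities equal 1/6) achieves the maximum entropy of log_10(6) = 0.7782 dits.

Distribution C has the highest entropy.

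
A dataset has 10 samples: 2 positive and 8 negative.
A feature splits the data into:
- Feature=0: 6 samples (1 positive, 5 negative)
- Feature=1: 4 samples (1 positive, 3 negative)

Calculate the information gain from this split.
0.0074 bits

Information Gain = H(Y) - H(Y|Feature)

Before split:
P(positive) = 2/10 = 0.2000
H(Y) = 0.7219 bits

After split:
Feature=0: H = 0.6500 bits (weight = 6/10)
Feature=1: H = 0.8113 bits (weight = 4/10)
H(Y|Feature) = (6/10)×0.6500 + (4/10)×0.8113 = 0.7145 bits

Information Gain = 0.7219 - 0.7145 = 0.0074 bits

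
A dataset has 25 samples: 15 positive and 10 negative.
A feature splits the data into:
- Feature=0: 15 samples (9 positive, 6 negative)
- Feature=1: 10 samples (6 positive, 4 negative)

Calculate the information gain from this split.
0.0000 bits

Information Gain = H(Y) - H(Y|Feature)

Before split:
P(positive) = 15/25 = 0.6000
H(Y) = 0.9710 bits

After split:
Feature=0: H = 0.9710 bits (weight = 15/25)
Feature=1: H = 0.9710 bits (weight = 10/25)
H(Y|Feature) = (15/25)×0.9710 + (10/25)×0.9710 = 0.9710 bits

Information Gain = 0.9710 - 0.9710 = 0.0000 bits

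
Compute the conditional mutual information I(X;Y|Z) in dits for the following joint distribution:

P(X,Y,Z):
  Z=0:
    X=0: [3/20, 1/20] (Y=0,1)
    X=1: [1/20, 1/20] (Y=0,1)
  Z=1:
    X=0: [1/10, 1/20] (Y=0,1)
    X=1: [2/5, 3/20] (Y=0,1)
0.0044 dits

Conditional mutual information: I(X;Y|Z) = H(X|Z) + H(Y|Z) - H(X,Y|Z)

H(Z) = 0.2653
H(X,Z) = 0.5062 → H(X|Z) = 0.2409
H(Y,Z) = 0.5301 → H(Y|Z) = 0.2648
H(X,Y,Z) = 0.7666 → H(X,Y|Z) = 0.5013

I(X;Y|Z) = 0.2409 + 0.2648 - 0.5013 = 0.0044 dits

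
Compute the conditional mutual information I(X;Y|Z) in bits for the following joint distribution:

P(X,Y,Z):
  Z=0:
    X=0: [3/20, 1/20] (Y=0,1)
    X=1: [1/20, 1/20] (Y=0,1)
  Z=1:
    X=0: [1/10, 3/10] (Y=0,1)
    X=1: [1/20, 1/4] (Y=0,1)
0.0184 bits

Conditional mutual information: I(X;Y|Z) = H(X|Z) + H(Y|Z) - H(X,Y|Z)

H(Z) = 0.8813
H(X,Z) = 1.8464 → H(X|Z) = 0.9651
H(Y,Z) = 1.6815 → H(Y|Z) = 0.8002
H(X,Y,Z) = 2.6282 → H(X,Y|Z) = 1.7469

I(X;Y|Z) = 0.9651 + 0.8002 - 1.7469 = 0.0184 bits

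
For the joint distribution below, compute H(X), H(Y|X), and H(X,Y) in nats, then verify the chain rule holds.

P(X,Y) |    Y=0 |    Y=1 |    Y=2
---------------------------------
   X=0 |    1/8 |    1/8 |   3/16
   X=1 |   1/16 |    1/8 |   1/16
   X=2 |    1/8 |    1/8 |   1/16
H(X,Y) = 2.1334, H(X) = 1.0717, H(Y|X) = 1.0617 (all in nats)

Chain rule: H(X,Y) = H(X) + H(Y|X)

Left side — joint entropy directly:
H(X,Y) = -Σ p(x,y) log p(x,y) = 2.1334 nats

Right side — compute H(Y|X) from the conditional distributions:
P(X) = (7/16, 1/4, 5/16), so H(X) = 1.0717 nats
H(Y|X) = Σ_x P(X=x) · H(Y|X=x):
  P(Y|X=0) = (2/7, 2/7, 3/7), H(Y|X=0) = 1.0790, weight P(X=0) = 7/16
  P(Y|X=1) = (1/4, 1/2, 1/4), H(Y|X=1) = 1.0397, weight P(X=1) = 1/4
  P(Y|X=2) = (2/5, 2/5, 1/5), H(Y|X=2) = 1.0549, weight P(X=2) = 5/16
H(Y|X) = 1.0617 nats

H(X) + H(Y|X) = 1.0717 + 1.0617 = 2.1334 nats

Both sides equal 2.1334 nats. ✓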